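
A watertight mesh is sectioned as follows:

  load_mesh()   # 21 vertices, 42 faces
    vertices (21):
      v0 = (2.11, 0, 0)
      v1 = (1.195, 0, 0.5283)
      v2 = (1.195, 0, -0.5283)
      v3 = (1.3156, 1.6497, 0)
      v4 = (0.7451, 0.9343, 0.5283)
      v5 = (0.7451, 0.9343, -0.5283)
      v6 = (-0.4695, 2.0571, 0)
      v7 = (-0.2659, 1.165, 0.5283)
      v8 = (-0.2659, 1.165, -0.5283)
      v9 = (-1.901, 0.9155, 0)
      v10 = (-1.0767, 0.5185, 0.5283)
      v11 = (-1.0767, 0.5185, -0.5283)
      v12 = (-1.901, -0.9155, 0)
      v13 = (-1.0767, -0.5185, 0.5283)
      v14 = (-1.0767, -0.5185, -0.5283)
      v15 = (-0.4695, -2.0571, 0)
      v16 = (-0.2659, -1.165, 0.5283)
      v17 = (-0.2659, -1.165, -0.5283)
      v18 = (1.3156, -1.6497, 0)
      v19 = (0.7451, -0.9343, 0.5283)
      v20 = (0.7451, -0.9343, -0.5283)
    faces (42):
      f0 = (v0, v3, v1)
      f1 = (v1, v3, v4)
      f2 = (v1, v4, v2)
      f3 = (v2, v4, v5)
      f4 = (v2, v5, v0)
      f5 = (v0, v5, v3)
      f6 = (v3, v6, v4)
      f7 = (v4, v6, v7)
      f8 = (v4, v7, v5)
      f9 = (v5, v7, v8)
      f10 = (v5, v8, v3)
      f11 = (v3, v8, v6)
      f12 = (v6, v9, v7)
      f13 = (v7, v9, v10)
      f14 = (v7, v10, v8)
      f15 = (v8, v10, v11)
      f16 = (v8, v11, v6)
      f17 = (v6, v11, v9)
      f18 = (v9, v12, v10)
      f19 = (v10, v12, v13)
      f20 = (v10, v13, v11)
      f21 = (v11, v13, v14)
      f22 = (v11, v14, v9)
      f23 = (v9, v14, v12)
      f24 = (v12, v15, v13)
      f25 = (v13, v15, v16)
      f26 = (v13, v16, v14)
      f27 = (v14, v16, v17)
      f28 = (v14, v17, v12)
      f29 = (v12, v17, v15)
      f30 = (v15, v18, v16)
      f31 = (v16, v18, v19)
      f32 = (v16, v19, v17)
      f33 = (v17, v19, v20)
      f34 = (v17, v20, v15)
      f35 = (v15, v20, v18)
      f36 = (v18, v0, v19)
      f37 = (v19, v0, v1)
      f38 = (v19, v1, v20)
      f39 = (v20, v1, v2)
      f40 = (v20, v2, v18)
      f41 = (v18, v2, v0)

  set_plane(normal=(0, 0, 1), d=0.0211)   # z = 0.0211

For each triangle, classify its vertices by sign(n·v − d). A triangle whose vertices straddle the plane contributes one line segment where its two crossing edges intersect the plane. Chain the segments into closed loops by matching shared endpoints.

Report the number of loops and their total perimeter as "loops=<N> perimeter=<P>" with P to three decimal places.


Straddling triangles (28 of 42):
  (v0,v3,v1) [--+] → (1.31078, 1.58381, 0.0211)–(2.07346, 0, 0.0211)  len=1.7579
  (v1,v3,v4) [+-+] → (1.31078, 1.58381, 0.0211)–(1.29281, 1.62113, 0.0211)  len=0.0414
  (v1,v4,v2) [++-] → (0.961066, 0.485808, 0.0211)–(1.195, 0, 0.0211)  len=0.5392
  (v2,v4,v5) [-+-] → (0.961066, 0.485808, 0.0211)–(0.7451, 0.9343, 0.0211)  len=0.4978
  (v3,v6,v4) [--+] → (-0.42099, 2.01226, 0.0211)–(1.29281, 1.62113, 0.0211)  len=1.7579
  (v4,v6,v7) [+-+] → (-0.42099, 2.01226, 0.0211)–(-0.461368, 2.02147, 0.0211)  len=0.0414
  (v4,v7,v5) [++-] → (0.219411, 1.05426, 0.0211)–(0.7451, 0.9343, 0.0211)  len=0.5392
  (v5,v7,v8) [-+-] → (0.219411, 1.05426, 0.0211)–(-0.2659, 1.165, 0.0211)  len=0.4978
  (v6,v9,v7) [--+] → (-1.8357, 0.925465, 0.0211)–(-0.461368, 2.02147, 0.0211)  len=1.7578
  (v7,v9,v10) [+-+] → (-1.8357, 0.925465, 0.0211)–(-1.86808, 0.899644, 0.0211)  len=0.0414
  (v7,v10,v8) [++-] → (-0.687491, 0.82884, 0.0211)–(-0.2659, 1.165, 0.0211)  len=0.5392
  (v8,v10,v11) [-+-] → (-0.687491, 0.82884, 0.0211)–(-1.0767, 0.5185, 0.0211)  len=0.4978
  (v9,v12,v10) [--+] → (-1.86808, -0.858227, 0.0211)–(-1.86808, 0.899644, 0.0211)  len=1.7579
  (v10,v12,v13) [+-+] → (-1.86808, -0.858227, 0.0211)–(-1.86808, -0.899644, 0.0211)  len=0.0414
  (v10,v13,v11) [++-] → (-1.0767, -0.0207086, 0.0211)–(-1.0767, 0.5185, 0.0211)  len=0.5392
  (v11,v13,v14) [-+-] → (-1.0767, -0.0207086, 0.0211)–(-1.0767, -0.5185, 0.0211)  len=0.4978
  (v12,v15,v13) [--+] → (-0.493751, -1.99565, 0.0211)–(-1.86808, -0.899644, 0.0211)  len=1.7578
  (v13,v15,v16) [+-+] → (-0.493751, -1.99565, 0.0211)–(-0.461368, -2.02147, 0.0211)  len=0.0414
  (v13,v16,v14) [++-] → (-0.655109, -0.85466, 0.0211)–(-1.0767, -0.5185, 0.0211)  len=0.5392
  (v14,v16,v17) [-+-] → (-0.655109, -0.85466, 0.0211)–(-0.2659, -1.165, 0.0211)  len=0.4978
  (v15,v18,v16) [--+] → (1.25244, -1.63034, 0.0211)–(-0.461368, -2.02147, 0.0211)  len=1.7579
  (v16,v18,v19) [+-+] → (1.25244, -1.63034, 0.0211)–(1.29281, -1.62113, 0.0211)  len=0.0414
  (v16,v19,v17) [++-] → (0.259789, -1.04504, 0.0211)–(-0.2659, -1.165, 0.0211)  len=0.5392
  (v17,v19,v20) [-+-] → (0.259789, -1.04504, 0.0211)–(0.7451, -0.9343, 0.0211)  len=0.4978
  (v18,v0,v19) [--+] → (2.05549, -0.0373154, 0.0211)–(1.29281, -1.62113, 0.0211)  len=1.7579
  (v19,v0,v1) [+-+] → (2.05549, -0.0373154, 0.0211)–(2.07346, 0, 0.0211)  len=0.0414
  (v19,v1,v20) [++-] → (0.979034, -0.448492, 0.0211)–(0.7451, -0.9343, 0.0211)  len=0.5392
  (v20,v1,v2) [-+-] → (0.979034, -0.448492, 0.0211)–(1.195, 0, 0.0211)  len=0.4978

Chained into 2 loop(s):
  loop 1: 14 segments, perimeter = 12.5950
  loop 2: 14 segments, perimeter = 7.2589
Total perimeter = 19.854

loops=2 perimeter=19.854


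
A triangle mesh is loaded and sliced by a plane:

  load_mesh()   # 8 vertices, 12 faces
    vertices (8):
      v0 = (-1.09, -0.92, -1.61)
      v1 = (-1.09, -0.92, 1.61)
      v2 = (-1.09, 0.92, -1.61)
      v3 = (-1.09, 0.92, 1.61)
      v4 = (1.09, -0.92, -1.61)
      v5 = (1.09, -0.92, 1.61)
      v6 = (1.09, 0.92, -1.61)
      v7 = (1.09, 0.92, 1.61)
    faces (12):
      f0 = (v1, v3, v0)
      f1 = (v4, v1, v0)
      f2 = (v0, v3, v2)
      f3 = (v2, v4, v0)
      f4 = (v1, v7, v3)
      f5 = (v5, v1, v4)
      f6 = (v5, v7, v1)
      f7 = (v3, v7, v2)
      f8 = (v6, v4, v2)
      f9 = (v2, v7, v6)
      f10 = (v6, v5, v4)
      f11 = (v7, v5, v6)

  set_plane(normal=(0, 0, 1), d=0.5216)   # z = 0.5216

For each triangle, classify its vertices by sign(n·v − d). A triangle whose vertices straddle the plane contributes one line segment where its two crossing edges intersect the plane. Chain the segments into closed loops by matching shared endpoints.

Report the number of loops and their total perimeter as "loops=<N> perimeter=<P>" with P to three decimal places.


Straddling triangles (8 of 12):
  (v1,v3,v0) [++-] → (-1.09, 0.298057, 0.5216)–(-1.09, -0.92, 0.5216)  len=1.2181
  (v4,v1,v0) [-+-] → (-0.353133, -0.92, 0.5216)–(-1.09, -0.92, 0.5216)  len=0.7369
  (v0,v3,v2) [-+-] → (-1.09, 0.298057, 0.5216)–(-1.09, 0.92, 0.5216)  len=0.6219
  (v5,v1,v4) [++-] → (-0.353133, -0.92, 0.5216)–(1.09, -0.92, 0.5216)  len=1.4431
  (v3,v7,v2) [++-] → (0.353133, 0.92, 0.5216)–(-1.09, 0.92, 0.5216)  len=1.4431
  (v2,v7,v6) [-+-] → (0.353133, 0.92, 0.5216)–(1.09, 0.92, 0.5216)  len=0.7369
  (v6,v5,v4) [-+-] → (1.09, -0.298057, 0.5216)–(1.09, -0.92, 0.5216)  len=0.6219
  (v7,v5,v6) [++-] → (1.09, -0.298057, 0.5216)–(1.09, 0.92, 0.5216)  len=1.2181

Chained into 1 loop(s):
  loop 1: 8 segments, perimeter = 8.0400
Total perimeter = 8.040

loops=1 perimeter=8.040


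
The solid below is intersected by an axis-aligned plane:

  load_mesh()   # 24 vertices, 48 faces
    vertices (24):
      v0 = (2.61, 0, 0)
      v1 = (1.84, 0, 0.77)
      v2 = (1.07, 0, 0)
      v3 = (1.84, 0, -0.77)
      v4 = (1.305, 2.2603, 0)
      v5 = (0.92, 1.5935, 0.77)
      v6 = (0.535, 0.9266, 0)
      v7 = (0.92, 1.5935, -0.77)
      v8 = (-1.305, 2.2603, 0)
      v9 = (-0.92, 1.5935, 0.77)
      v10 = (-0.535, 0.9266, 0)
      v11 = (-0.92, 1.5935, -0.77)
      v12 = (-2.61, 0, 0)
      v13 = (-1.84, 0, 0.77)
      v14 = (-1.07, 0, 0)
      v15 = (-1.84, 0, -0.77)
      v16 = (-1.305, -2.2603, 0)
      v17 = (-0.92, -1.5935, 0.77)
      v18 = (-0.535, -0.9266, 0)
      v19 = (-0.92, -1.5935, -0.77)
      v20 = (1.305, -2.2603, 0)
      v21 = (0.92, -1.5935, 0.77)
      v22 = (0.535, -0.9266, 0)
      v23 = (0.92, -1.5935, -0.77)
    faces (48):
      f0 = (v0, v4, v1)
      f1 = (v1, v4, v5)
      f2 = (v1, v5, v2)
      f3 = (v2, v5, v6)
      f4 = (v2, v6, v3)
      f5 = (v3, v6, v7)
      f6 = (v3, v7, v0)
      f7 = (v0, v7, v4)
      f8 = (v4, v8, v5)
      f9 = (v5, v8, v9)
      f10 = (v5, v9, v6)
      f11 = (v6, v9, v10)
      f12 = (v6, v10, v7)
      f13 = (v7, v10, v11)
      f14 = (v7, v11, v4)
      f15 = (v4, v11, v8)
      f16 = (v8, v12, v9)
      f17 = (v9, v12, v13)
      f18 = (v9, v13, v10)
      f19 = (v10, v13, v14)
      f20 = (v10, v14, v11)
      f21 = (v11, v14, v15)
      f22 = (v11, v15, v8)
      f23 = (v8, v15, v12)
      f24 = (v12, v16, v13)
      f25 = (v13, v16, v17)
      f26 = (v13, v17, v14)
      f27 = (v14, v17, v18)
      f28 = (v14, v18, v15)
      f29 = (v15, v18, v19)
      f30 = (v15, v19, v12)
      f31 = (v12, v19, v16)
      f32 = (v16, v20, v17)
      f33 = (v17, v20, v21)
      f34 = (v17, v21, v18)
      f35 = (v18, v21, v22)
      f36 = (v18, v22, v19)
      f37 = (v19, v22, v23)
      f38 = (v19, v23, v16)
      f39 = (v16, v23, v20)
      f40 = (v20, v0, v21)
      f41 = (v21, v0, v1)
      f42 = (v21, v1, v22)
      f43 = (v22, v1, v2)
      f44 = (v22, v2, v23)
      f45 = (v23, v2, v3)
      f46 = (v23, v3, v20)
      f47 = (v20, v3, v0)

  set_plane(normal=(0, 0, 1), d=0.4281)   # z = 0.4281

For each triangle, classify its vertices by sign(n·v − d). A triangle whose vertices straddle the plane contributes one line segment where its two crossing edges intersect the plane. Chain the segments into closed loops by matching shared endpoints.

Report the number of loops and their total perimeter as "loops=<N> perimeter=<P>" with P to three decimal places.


loops=2 perimeter=22.080

Straddling triangles (24 of 48):
  (v0,v4,v1) [--+] → (1.60245, 1.00363, 0.4281)–(2.1819, 0, 0.4281)  len=1.1589
  (v1,v4,v5) [+-+] → (1.60245, 1.00363, 0.4281)–(1.09095, 1.88958, 0.4281)  len=1.0230
  (v1,v5,v2) [++-] → (0.986604, 0.885945, 0.4281)–(1.4981, 0, 0.4281)  len=1.0230
  (v2,v5,v6) [-+-] → (0.986604, 0.885945, 0.4281)–(0.74905, 1.29738, 0.4281)  len=0.4751
  (v4,v8,v5) [--+] → (-0.0679578, 1.88958, 0.4281)–(1.09095, 1.88958, 0.4281)  len=1.1589
  (v5,v8,v9) [+-+] → (-0.0679578, 1.88958, 0.4281)–(-1.09095, 1.88958, 0.4281)  len=1.0230
  (v5,v9,v6) [++-] → (-0.273942, 1.29738, 0.4281)–(0.74905, 1.29738, 0.4281)  len=1.0230
  (v6,v9,v10) [-+-] → (-0.273942, 1.29738, 0.4281)–(-0.74905, 1.29738, 0.4281)  len=0.4751
  (v8,v12,v9) [--+] → (-1.6704, 0.885945, 0.4281)–(-1.09095, 1.88958, 0.4281)  len=1.1589
  (v9,v12,v13) [+-+] → (-1.6704, 0.885945, 0.4281)–(-2.1819, 0, 0.4281)  len=1.0230
  (v9,v13,v10) [++-] → (-1.26055, 0.411434, 0.4281)–(-0.74905, 1.29738, 0.4281)  len=1.0230
  (v10,v13,v14) [-+-] → (-1.26055, 0.411434, 0.4281)–(-1.4981, 0, 0.4281)  len=0.4751
  (v12,v16,v13) [--+] → (-1.60245, -1.00363, 0.4281)–(-2.1819, 0, 0.4281)  len=1.1589
  (v13,v16,v17) [+-+] → (-1.60245, -1.00363, 0.4281)–(-1.09095, -1.88958, 0.4281)  len=1.0230
  (v13,v17,v14) [++-] → (-0.986604, -0.885945, 0.4281)–(-1.4981, 0, 0.4281)  len=1.0230
  (v14,v17,v18) [-+-] → (-0.986604, -0.885945, 0.4281)–(-0.74905, -1.29738, 0.4281)  len=0.4751
  (v16,v20,v17) [--+] → (0.0679578, -1.88958, 0.4281)–(-1.09095, -1.88958, 0.4281)  len=1.1589
  (v17,v20,v21) [+-+] → (0.0679578, -1.88958, 0.4281)–(1.09095, -1.88958, 0.4281)  len=1.0230
  (v17,v21,v18) [++-] → (0.273942, -1.29738, 0.4281)–(-0.74905, -1.29738, 0.4281)  len=1.0230
  (v18,v21,v22) [-+-] → (0.273942, -1.29738, 0.4281)–(0.74905, -1.29738, 0.4281)  len=0.4751
  (v20,v0,v21) [--+] → (1.6704, -0.885945, 0.4281)–(1.09095, -1.88958, 0.4281)  len=1.1589
  (v21,v0,v1) [+-+] → (1.6704, -0.885945, 0.4281)–(2.1819, 0, 0.4281)  len=1.0230
  (v21,v1,v22) [++-] → (1.26055, -0.411434, 0.4281)–(0.74905, -1.29738, 0.4281)  len=1.0230
  (v22,v1,v2) [-+-] → (1.26055, -0.411434, 0.4281)–(1.4981, 0, 0.4281)  len=0.4751

Chained into 2 loop(s):
  loop 1: 12 segments, perimeter = 13.0914
  loop 2: 12 segments, perimeter = 8.9886
Total perimeter = 22.080


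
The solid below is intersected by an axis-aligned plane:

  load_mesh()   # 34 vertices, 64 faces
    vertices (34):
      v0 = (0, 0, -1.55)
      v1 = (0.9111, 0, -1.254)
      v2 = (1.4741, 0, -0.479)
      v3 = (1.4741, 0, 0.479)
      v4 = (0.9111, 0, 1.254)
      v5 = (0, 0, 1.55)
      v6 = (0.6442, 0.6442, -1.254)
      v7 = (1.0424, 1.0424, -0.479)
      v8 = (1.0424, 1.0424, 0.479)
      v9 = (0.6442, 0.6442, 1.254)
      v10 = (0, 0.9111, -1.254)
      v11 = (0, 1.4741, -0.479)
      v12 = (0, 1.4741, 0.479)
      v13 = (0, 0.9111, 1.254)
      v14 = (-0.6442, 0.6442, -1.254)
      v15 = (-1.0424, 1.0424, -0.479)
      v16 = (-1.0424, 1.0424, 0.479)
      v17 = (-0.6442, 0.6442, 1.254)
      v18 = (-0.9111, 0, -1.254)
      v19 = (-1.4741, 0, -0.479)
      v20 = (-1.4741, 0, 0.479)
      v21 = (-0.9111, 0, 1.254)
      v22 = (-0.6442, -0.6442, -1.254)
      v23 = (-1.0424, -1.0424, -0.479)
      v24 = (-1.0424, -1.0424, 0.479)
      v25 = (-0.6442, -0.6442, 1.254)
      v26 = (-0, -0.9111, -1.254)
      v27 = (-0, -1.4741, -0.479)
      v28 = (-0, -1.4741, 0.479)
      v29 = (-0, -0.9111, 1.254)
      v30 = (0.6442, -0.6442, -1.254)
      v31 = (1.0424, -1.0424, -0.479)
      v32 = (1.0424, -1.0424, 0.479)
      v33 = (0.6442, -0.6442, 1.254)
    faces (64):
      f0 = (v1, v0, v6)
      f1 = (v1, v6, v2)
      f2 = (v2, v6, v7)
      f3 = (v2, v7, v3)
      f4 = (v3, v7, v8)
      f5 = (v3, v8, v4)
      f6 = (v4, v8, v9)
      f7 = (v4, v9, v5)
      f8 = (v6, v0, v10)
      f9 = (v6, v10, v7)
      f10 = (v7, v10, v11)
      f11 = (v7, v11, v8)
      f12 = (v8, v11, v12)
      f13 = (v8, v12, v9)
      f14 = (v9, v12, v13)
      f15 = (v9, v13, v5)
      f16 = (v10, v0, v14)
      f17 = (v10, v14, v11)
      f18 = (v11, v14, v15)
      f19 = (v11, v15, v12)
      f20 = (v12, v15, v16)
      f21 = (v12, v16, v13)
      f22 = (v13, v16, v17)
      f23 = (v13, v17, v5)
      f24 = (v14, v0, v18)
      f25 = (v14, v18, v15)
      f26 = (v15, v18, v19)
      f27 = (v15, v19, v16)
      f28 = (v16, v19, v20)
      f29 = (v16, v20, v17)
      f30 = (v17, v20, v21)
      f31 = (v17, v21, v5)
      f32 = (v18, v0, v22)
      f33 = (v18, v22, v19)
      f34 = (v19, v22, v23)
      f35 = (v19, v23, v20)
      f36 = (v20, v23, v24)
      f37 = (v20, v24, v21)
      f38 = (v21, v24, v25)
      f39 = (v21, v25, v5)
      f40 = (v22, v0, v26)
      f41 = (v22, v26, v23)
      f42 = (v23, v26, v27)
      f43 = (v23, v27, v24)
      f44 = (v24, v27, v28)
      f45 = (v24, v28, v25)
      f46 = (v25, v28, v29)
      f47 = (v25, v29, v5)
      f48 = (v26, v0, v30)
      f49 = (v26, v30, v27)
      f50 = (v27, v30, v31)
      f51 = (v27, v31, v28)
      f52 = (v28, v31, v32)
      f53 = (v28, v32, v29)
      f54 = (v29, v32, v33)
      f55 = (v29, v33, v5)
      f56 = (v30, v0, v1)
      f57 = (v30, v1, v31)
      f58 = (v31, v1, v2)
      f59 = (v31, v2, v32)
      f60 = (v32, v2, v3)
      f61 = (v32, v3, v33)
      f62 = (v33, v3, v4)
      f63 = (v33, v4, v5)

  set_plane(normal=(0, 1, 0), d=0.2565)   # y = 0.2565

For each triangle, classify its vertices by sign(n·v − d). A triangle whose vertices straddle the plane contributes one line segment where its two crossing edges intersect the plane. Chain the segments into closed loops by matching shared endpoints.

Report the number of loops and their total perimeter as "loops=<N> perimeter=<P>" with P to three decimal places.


Straddling triangles (20 of 64):
  (v1,v0,v6) [--+] → (0.2565, 0.2565, -1.43214)–(0.804829, 0.2565, -1.254)  len=0.5765
  (v1,v6,v2) [-+-] → (0.804829, 0.2565, -1.254)–(1.14366, 0.2565, -0.78758)  len=0.5765
  (v2,v6,v7) [-++] → (1.14366, 0.2565, -0.78758)–(1.36787, 0.2565, -0.479)  len=0.3814
  (v2,v7,v3) [-+-] → (1.36787, 0.2565, -0.479)–(1.36787, 0.2565, 0.243268)  len=0.7223
  (v3,v7,v8) [-++] → (1.36787, 0.2565, 0.243268)–(1.36787, 0.2565, 0.479)  len=0.2357
  (v3,v8,v4) [-+-] → (1.36787, 0.2565, 0.479)–(0.943409, 0.2565, 1.0633)  len=0.7222
  (v4,v8,v9) [-++] → (0.943409, 0.2565, 1.0633)–(0.804829, 0.2565, 1.254)  len=0.2357
  (v4,v9,v5) [-+-] → (0.804829, 0.2565, 1.254)–(0.2565, 0.2565, 1.43214)  len=0.5765
  (v6,v0,v10) [+-+] → (0.2565, 0.2565, -1.43214)–(0, 0.2565, -1.46667)  len=0.2588
  (v9,v13,v5) [++-] → (0, 0.2565, 1.46667)–(0.2565, 0.2565, 1.43214)  len=0.2588
  (v10,v0,v14) [+-+] → (0, 0.2565, -1.46667)–(-0.2565, 0.2565, -1.43214)  len=0.2588
  (v13,v17,v5) [++-] → (-0.2565, 0.2565, 1.43214)–(0, 0.2565, 1.46667)  len=0.2588
  (v14,v0,v18) [+--] → (-0.2565, 0.2565, -1.43214)–(-0.804829, 0.2565, -1.254)  len=0.5765
  (v14,v18,v15) [+-+] → (-0.804829, 0.2565, -1.254)–(-0.943409, 0.2565, -1.0633)  len=0.2357
  (v15,v18,v19) [+--] → (-0.943409, 0.2565, -1.0633)–(-1.36787, 0.2565, -0.479)  len=0.7222
  (v15,v19,v16) [+-+] → (-1.36787, 0.2565, -0.479)–(-1.36787, 0.2565, -0.243268)  len=0.2357
  (v16,v19,v20) [+--] → (-1.36787, 0.2565, -0.243268)–(-1.36787, 0.2565, 0.479)  len=0.7223
  (v16,v20,v17) [+-+] → (-1.36787, 0.2565, 0.479)–(-1.14366, 0.2565, 0.78758)  len=0.3814
  (v17,v20,v21) [+--] → (-1.14366, 0.2565, 0.78758)–(-0.804829, 0.2565, 1.254)  len=0.5765
  (v17,v21,v5) [+--] → (-0.804829, 0.2565, 1.254)–(-0.2565, 0.2565, 1.43214)  len=0.5765

Chained into 1 loop(s):
  loop 1: 20 segments, perimeter = 9.0892
Total perimeter = 9.089

loops=1 perimeter=9.089


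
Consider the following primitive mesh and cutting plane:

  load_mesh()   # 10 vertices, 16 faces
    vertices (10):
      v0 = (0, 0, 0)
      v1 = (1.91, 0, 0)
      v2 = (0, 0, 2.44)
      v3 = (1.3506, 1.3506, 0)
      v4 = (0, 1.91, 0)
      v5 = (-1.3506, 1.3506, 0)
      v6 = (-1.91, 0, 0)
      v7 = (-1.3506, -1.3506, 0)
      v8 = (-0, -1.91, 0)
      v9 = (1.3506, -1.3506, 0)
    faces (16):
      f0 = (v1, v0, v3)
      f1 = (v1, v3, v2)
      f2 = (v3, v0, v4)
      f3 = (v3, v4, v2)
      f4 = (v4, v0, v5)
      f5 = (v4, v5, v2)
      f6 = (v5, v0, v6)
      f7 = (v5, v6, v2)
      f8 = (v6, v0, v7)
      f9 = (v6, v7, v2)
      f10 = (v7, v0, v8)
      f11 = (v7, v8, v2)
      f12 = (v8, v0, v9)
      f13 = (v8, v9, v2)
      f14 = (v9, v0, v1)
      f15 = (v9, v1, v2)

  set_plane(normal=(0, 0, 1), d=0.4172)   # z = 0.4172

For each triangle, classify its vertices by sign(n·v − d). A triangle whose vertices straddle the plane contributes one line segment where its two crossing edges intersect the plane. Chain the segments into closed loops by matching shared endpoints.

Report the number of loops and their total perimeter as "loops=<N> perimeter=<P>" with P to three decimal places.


Straddling triangles (8 of 16):
  (v1,v3,v2) [--+] → (1.11967, 1.11967, 0.4172)–(1.58342, 0, 0.4172)  len=1.2119
  (v3,v4,v2) [--+] → (0, 1.58342, 0.4172)–(1.11967, 1.11967, 0.4172)  len=1.2119
  (v4,v5,v2) [--+] → (-1.11967, 1.11967, 0.4172)–(0, 1.58342, 0.4172)  len=1.2119
  (v5,v6,v2) [--+] → (-1.58342, 0, 0.4172)–(-1.11967, 1.11967, 0.4172)  len=1.2119
  (v6,v7,v2) [--+] → (-1.11967, -1.11967, 0.4172)–(-1.58342, 0, 0.4172)  len=1.2119
  (v7,v8,v2) [--+] → (0, -1.58342, 0.4172)–(-1.11967, -1.11967, 0.4172)  len=1.2119
  (v8,v9,v2) [--+] → (1.11967, -1.11967, 0.4172)–(0, -1.58342, 0.4172)  len=1.2119
  (v9,v1,v2) [--+] → (1.58342, 0, 0.4172)–(1.11967, -1.11967, 0.4172)  len=1.2119

Chained into 1 loop(s):
  loop 1: 8 segments, perimeter = 9.6953
Total perimeter = 9.695

loops=1 perimeter=9.695


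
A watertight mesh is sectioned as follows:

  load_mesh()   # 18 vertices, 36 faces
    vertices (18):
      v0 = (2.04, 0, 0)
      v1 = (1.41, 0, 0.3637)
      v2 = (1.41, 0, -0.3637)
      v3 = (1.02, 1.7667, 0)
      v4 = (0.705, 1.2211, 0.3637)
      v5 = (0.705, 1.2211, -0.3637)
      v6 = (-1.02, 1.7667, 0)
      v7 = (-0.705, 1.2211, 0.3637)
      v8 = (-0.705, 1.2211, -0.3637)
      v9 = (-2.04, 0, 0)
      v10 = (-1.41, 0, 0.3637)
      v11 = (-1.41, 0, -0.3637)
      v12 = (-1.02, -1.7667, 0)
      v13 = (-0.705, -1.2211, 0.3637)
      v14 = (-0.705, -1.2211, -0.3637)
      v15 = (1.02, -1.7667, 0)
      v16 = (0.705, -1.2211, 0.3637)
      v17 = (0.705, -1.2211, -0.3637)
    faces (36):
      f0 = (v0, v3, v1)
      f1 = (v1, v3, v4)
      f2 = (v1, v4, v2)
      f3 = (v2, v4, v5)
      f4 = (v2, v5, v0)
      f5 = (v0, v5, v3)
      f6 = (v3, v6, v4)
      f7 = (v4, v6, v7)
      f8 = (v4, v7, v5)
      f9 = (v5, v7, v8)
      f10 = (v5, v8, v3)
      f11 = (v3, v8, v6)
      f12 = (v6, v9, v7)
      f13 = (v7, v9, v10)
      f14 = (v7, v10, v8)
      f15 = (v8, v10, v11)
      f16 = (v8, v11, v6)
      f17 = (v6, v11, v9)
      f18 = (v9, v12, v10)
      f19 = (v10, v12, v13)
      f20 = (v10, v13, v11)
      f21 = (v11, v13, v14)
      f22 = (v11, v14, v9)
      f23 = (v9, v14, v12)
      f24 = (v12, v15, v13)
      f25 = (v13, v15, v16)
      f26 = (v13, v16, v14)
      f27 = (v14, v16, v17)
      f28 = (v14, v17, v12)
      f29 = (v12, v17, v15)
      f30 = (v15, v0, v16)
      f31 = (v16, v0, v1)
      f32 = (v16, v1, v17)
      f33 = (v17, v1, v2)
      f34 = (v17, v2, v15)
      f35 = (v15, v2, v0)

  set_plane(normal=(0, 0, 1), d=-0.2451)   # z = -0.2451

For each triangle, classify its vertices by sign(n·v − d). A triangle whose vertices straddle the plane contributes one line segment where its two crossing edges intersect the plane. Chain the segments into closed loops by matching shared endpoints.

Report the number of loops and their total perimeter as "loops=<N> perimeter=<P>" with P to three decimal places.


loops=2 perimeter=18.153

Straddling triangles (24 of 36):
  (v1,v4,v2) [++-] → (1.29505, 0.199096, -0.2451)–(1.41, 0, -0.2451)  len=0.2299
  (v2,v4,v5) [-+-] → (1.29505, 0.199096, -0.2451)–(0.705, 1.2211, -0.2451)  len=1.1801
  (v2,v5,v0) [--+] → (1.14033, 0.822908, -0.2451)–(1.61544, 0, -0.2451)  len=0.9502
  (v0,v5,v3) [+-+] → (1.14033, 0.822908, -0.2451)–(0.807719, 1.39902, -0.2451)  len=0.6652
  (v4,v7,v5) [++-] → (0.475104, 1.2211, -0.2451)–(0.705, 1.2211, -0.2451)  len=0.2299
  (v5,v7,v8) [-+-] → (0.475104, 1.2211, -0.2451)–(-0.705, 1.2211, -0.2451)  len=1.1801
  (v5,v8,v3) [--+] → (-0.14249, 1.39902, -0.2451)–(0.807719, 1.39902, -0.2451)  len=0.9502
  (v3,v8,v6) [+-+] → (-0.14249, 1.39902, -0.2451)–(-0.807719, 1.39902, -0.2451)  len=0.6652
  (v7,v10,v8) [++-] → (-0.819948, 1.022, -0.2451)–(-0.705, 1.2211, -0.2451)  len=0.2299
  (v8,v10,v11) [-+-] → (-0.819948, 1.022, -0.2451)–(-1.41, 0, -0.2451)  len=1.1801
  (v8,v11,v6) [--+] → (-1.28282, 0.576108, -0.2451)–(-0.807719, 1.39902, -0.2451)  len=0.9502
  (v6,v11,v9) [+-+] → (-1.28282, 0.576108, -0.2451)–(-1.61544, 0, -0.2451)  len=0.6652
  (v10,v13,v11) [++-] → (-1.29505, -0.199096, -0.2451)–(-1.41, 0, -0.2451)  len=0.2299
  (v11,v13,v14) [-+-] → (-1.29505, -0.199096, -0.2451)–(-0.705, -1.2211, -0.2451)  len=1.1801
  (v11,v14,v9) [--+] → (-1.14033, -0.822908, -0.2451)–(-1.61544, 0, -0.2451)  len=0.9502
  (v9,v14,v12) [+-+] → (-1.14033, -0.822908, -0.2451)–(-0.807719, -1.39902, -0.2451)  len=0.6652
  (v13,v16,v14) [++-] → (-0.475104, -1.2211, -0.2451)–(-0.705, -1.2211, -0.2451)  len=0.2299
  (v14,v16,v17) [-+-] → (-0.475104, -1.2211, -0.2451)–(0.705, -1.2211, -0.2451)  len=1.1801
  (v14,v17,v12) [--+] → (0.14249, -1.39902, -0.2451)–(-0.807719, -1.39902, -0.2451)  len=0.9502
  (v12,v17,v15) [+-+] → (0.14249, -1.39902, -0.2451)–(0.807719, -1.39902, -0.2451)  len=0.6652
  (v16,v1,v17) [++-] → (0.819948, -1.022, -0.2451)–(0.705, -1.2211, -0.2451)  len=0.2299
  (v17,v1,v2) [-+-] → (0.819948, -1.022, -0.2451)–(1.41, 0, -0.2451)  len=1.1801
  (v17,v2,v15) [--+] → (1.28282, -0.576108, -0.2451)–(0.807719, -1.39902, -0.2451)  len=0.9502
  (v15,v2,v0) [+-+] → (1.28282, -0.576108, -0.2451)–(1.61544, 0, -0.2451)  len=0.6652

Chained into 2 loop(s):
  loop 1: 12 segments, perimeter = 8.4600
  loop 2: 12 segments, perimeter = 9.6927
Total perimeter = 18.153


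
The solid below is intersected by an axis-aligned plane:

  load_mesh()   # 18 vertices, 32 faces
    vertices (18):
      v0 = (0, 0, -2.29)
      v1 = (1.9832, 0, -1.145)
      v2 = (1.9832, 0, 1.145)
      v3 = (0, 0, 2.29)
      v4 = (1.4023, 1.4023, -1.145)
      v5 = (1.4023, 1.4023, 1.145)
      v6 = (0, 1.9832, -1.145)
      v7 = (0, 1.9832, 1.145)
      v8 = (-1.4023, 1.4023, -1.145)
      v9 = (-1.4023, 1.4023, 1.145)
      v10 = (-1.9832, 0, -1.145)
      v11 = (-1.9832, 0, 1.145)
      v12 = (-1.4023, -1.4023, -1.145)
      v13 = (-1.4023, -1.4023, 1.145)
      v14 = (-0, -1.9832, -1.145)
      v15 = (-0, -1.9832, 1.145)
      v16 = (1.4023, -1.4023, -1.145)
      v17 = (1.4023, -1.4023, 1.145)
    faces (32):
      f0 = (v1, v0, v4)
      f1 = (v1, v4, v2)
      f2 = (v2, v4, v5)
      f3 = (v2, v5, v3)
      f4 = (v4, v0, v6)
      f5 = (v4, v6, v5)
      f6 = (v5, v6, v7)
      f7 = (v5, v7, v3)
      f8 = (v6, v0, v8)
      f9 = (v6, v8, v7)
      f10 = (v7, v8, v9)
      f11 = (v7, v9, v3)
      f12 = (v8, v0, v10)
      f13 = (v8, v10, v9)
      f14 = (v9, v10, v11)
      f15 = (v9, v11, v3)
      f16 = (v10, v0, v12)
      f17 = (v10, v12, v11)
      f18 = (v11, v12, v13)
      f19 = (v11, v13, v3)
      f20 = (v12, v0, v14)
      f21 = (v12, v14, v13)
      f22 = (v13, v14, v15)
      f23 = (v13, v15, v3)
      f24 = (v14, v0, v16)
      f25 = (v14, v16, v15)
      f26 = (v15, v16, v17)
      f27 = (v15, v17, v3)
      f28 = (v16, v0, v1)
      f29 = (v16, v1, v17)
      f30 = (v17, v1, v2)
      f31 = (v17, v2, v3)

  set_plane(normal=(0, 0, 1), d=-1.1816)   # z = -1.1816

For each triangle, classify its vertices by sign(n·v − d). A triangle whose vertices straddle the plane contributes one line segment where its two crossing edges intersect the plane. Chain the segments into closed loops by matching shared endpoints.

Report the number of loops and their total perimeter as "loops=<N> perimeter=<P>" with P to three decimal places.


loops=1 perimeter=11.755

Straddling triangles (8 of 32):
  (v1,v0,v4) [+-+] → (1.91981, 0, -1.1816)–(1.35748, 1.35748, -1.1816)  len=1.4693
  (v4,v0,v6) [+-+] → (1.35748, 1.35748, -1.1816)–(0, 1.91981, -1.1816)  len=1.4693
  (v6,v0,v8) [+-+] → (0, 1.91981, -1.1816)–(-1.35748, 1.35748, -1.1816)  len=1.4693
  (v8,v0,v10) [+-+] → (-1.35748, 1.35748, -1.1816)–(-1.91981, 0, -1.1816)  len=1.4693
  (v10,v0,v12) [+-+] → (-1.91981, 0, -1.1816)–(-1.35748, -1.35748, -1.1816)  len=1.4693
  (v12,v0,v14) [+-+] → (-1.35748, -1.35748, -1.1816)–(0, -1.91981, -1.1816)  len=1.4693
  (v14,v0,v16) [+-+] → (0, -1.91981, -1.1816)–(1.35748, -1.35748, -1.1816)  len=1.4693
  (v16,v0,v1) [+-+] → (1.35748, -1.35748, -1.1816)–(1.91981, 0, -1.1816)  len=1.4693

Chained into 1 loop(s):
  loop 1: 8 segments, perimeter = 11.7547
Total perimeter = 11.755


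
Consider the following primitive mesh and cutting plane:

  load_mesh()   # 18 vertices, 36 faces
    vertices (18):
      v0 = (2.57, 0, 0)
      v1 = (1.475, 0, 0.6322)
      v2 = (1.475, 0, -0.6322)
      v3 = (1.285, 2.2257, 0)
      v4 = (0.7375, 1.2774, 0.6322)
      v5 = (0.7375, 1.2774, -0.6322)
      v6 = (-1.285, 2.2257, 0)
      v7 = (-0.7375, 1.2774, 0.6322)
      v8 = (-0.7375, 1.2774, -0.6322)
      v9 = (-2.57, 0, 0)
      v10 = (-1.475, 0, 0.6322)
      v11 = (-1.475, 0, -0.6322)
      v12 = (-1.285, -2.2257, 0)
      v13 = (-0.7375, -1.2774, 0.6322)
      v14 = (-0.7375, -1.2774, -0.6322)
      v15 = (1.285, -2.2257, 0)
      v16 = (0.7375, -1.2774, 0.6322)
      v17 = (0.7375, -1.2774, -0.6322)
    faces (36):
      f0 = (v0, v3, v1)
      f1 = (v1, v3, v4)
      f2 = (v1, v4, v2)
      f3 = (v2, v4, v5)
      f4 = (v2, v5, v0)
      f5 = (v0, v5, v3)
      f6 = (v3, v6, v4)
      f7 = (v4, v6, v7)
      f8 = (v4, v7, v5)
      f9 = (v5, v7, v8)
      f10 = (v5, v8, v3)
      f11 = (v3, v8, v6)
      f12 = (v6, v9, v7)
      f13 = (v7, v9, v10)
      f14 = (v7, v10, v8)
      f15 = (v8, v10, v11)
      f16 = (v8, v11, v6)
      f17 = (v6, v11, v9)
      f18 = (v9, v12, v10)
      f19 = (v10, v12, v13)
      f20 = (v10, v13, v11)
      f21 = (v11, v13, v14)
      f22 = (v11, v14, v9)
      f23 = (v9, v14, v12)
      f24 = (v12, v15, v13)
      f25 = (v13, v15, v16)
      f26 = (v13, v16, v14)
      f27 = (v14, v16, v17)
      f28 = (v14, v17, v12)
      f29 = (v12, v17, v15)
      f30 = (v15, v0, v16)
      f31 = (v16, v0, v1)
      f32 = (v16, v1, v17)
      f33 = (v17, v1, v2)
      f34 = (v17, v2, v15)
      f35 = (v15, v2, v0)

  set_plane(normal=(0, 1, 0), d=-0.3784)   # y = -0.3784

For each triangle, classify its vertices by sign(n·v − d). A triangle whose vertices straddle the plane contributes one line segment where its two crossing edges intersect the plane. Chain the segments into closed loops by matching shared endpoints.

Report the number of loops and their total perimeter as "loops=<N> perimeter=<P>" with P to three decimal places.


Straddling triangles (12 of 36):
  (v9,v12,v10) [+-+] → (-2.35153, -0.3784, 0)–(-1.4427, -0.3784, 0.524717)  len=1.0494
  (v10,v12,v13) [+--] → (-1.4427, -0.3784, 0.524717)–(-1.25653, -0.3784, 0.6322)  len=0.2150
  (v10,v13,v11) [+-+] → (-1.25653, -0.3784, 0.6322)–(-1.25653, -0.3784, -0.257651)  len=0.8899
  (v11,v13,v14) [+--] → (-1.25653, -0.3784, -0.257651)–(-1.25653, -0.3784, -0.6322)  len=0.3745
  (v11,v14,v9) [+-+] → (-1.25653, -0.3784, -0.6322)–(-2.02716, -0.3784, -0.187275)  len=0.8898
  (v9,v14,v12) [+--] → (-2.02716, -0.3784, -0.187275)–(-2.35153, -0.3784, 0)  len=0.3745
  (v15,v0,v16) [-+-] → (2.35153, -0.3784, 0)–(2.02716, -0.3784, 0.187275)  len=0.3745
  (v16,v0,v1) [-++] → (2.02716, -0.3784, 0.187275)–(1.25653, -0.3784, 0.6322)  len=0.8898
  (v16,v1,v17) [-+-] → (1.25653, -0.3784, 0.6322)–(1.25653, -0.3784, 0.257651)  len=0.3745
  (v17,v1,v2) [-++] → (1.25653, -0.3784, 0.257651)–(1.25653, -0.3784, -0.6322)  len=0.8899
  (v17,v2,v15) [-+-] → (1.25653, -0.3784, -0.6322)–(1.4427, -0.3784, -0.524717)  len=0.2150
  (v15,v2,v0) [-++] → (1.4427, -0.3784, -0.524717)–(2.35153, -0.3784, 0)  len=1.0494

Chained into 2 loop(s):
  loop 1: 6 segments, perimeter = 3.7932
  loop 2: 6 segments, perimeter = 3.7932
Total perimeter = 7.586

loops=2 perimeter=7.586


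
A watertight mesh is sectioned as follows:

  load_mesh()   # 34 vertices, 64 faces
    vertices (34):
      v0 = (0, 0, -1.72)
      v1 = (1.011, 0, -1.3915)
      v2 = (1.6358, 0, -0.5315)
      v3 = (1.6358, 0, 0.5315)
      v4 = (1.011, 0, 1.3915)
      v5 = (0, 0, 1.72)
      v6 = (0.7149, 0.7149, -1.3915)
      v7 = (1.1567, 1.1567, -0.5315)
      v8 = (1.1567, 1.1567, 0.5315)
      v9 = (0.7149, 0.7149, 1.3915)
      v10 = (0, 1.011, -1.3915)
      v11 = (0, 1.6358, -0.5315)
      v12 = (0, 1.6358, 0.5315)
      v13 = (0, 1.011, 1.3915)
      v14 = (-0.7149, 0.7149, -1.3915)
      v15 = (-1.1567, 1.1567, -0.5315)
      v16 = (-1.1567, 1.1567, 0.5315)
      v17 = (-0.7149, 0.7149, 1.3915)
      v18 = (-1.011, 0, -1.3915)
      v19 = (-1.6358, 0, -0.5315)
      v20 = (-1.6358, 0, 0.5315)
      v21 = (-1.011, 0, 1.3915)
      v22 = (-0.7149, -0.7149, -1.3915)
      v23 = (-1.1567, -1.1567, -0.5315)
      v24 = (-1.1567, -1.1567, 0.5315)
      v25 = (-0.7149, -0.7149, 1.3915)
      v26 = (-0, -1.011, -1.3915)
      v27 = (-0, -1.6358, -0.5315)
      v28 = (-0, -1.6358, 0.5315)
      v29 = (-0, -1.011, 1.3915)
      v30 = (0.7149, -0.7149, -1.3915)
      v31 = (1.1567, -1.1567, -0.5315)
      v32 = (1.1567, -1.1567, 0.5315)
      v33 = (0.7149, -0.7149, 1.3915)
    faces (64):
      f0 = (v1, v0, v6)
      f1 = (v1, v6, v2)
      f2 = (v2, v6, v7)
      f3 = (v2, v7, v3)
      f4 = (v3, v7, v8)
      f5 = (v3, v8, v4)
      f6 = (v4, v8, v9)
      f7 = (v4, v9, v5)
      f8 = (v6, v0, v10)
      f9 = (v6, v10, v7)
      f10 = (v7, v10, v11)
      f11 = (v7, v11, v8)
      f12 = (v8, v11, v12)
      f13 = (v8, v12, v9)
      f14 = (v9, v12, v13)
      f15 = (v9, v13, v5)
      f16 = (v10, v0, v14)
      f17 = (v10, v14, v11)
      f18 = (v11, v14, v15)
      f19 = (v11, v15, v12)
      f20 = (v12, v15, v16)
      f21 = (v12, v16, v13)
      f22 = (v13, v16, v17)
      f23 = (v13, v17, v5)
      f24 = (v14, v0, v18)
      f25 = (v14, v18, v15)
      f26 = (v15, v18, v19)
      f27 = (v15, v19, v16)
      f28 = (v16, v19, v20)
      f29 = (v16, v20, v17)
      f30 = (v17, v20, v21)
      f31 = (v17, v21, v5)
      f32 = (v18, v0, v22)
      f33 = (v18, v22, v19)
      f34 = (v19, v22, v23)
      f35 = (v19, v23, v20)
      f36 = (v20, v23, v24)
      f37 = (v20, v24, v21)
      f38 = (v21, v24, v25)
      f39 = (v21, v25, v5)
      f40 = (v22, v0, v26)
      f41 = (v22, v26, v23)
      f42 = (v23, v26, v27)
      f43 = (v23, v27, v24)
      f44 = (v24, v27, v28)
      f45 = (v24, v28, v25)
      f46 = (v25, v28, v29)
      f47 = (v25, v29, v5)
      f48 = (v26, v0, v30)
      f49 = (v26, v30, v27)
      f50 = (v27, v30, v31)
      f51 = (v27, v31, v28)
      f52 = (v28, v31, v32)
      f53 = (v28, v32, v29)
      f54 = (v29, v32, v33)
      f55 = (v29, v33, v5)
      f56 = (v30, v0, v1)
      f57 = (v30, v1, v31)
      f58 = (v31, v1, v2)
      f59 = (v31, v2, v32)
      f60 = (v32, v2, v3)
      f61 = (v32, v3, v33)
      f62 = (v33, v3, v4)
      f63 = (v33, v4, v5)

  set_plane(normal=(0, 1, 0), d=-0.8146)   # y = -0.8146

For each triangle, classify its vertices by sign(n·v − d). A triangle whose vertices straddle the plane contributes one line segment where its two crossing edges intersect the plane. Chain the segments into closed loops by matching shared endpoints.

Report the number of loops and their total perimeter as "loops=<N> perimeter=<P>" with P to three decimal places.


Straddling triangles (20 of 64):
  (v19,v22,v23) [++-] → (-0.8146, -0.8146, -1.19743)–(-1.2984, -0.8146, -0.5315)  len=0.8231
  (v19,v23,v20) [+-+] → (-1.2984, -0.8146, -0.5315)–(-1.2984, -0.8146, -0.217112)  len=0.3144
  (v20,v23,v24) [+--] → (-1.2984, -0.8146, -0.217112)–(-1.2984, -0.8146, 0.5315)  len=0.7486
  (v20,v24,v21) [+-+] → (-1.2984, -0.8146, 0.5315)–(-1.11361, -0.8146, 0.785849)  len=0.3144
  (v21,v24,v25) [+-+] → (-1.11361, -0.8146, 0.785849)–(-0.8146, -0.8146, 1.19743)  len=0.5087
  (v22,v0,v26) [++-] → (0, -0.8146, -1.45532)–(-0.474186, -0.8146, -1.3915)  len=0.4785
  (v22,v26,v23) [+--] → (-0.474186, -0.8146, -1.3915)–(-0.8146, -0.8146, -1.19743)  len=0.3919
  (v24,v28,v25) [--+] → (-0.637502, -0.8146, 1.29839)–(-0.8146, -0.8146, 1.19743)  len=0.2039
  (v25,v28,v29) [+--] → (-0.637502, -0.8146, 1.29839)–(-0.474186, -0.8146, 1.3915)  len=0.1880
  (v25,v29,v5) [+-+] → (-0.474186, -0.8146, 1.3915)–(0, -0.8146, 1.45532)  len=0.4785
  (v26,v0,v30) [-++] → (0, -0.8146, -1.45532)–(0.474186, -0.8146, -1.3915)  len=0.4785
  (v26,v30,v27) [-+-] → (0.474186, -0.8146, -1.3915)–(0.637502, -0.8146, -1.29839)  len=0.1880
  (v27,v30,v31) [-+-] → (0.637502, -0.8146, -1.29839)–(0.8146, -0.8146, -1.19743)  len=0.2039
  (v29,v32,v33) [--+] → (0.8146, -0.8146, 1.19743)–(0.474186, -0.8146, 1.3915)  len=0.3919
  (v29,v33,v5) [-++] → (0.474186, -0.8146, 1.3915)–(0, -0.8146, 1.45532)  len=0.4785
  (v30,v1,v31) [++-] → (1.11361, -0.8146, -0.785849)–(0.8146, -0.8146, -1.19743)  len=0.5087
  (v31,v1,v2) [-++] → (1.11361, -0.8146, -0.785849)–(1.2984, -0.8146, -0.5315)  len=0.3144
  (v31,v2,v32) [-+-] → (1.2984, -0.8146, -0.5315)–(1.2984, -0.8146, 0.217112)  len=0.7486
  (v32,v2,v3) [-++] → (1.2984, -0.8146, 0.217112)–(1.2984, -0.8146, 0.5315)  len=0.3144
  (v32,v3,v33) [-++] → (1.2984, -0.8146, 0.5315)–(0.8146, -0.8146, 1.19743)  len=0.8231

Chained into 1 loop(s):
  loop 1: 20 segments, perimeter = 8.8997
Total perimeter = 8.900

loops=1 perimeter=8.900


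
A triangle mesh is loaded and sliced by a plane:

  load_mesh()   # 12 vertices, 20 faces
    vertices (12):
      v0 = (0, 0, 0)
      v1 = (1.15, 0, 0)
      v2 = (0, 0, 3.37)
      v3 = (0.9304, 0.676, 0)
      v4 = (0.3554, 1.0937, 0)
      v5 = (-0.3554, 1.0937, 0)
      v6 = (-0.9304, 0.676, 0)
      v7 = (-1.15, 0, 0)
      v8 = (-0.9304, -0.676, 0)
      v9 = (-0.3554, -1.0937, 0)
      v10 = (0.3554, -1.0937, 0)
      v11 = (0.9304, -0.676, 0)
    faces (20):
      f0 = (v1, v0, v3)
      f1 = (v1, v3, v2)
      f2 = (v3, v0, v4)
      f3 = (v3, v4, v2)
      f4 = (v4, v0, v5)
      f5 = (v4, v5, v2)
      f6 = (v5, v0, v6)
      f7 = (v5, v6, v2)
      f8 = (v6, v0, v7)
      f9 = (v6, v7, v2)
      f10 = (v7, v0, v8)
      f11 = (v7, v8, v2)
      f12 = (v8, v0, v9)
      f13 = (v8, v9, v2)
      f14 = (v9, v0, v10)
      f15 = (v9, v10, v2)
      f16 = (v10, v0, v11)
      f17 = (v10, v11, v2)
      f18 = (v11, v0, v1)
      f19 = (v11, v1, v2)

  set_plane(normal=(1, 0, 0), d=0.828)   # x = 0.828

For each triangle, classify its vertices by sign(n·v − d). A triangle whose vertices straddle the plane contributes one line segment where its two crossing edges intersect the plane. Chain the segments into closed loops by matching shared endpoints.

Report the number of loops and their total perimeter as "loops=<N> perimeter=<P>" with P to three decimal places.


Straddling triangles (8 of 20):
  (v1,v0,v3) [+-+] → (0.828, 0, 0)–(0.828, 0.601599, 0)  len=0.6016
  (v1,v3,v2) [++-] → (0.828, 0.601599, 0.370903)–(0.828, 0, 0.9436)  len=0.8306
  (v3,v0,v4) [+--] → (0.828, 0.601599, 0)–(0.828, 0.750387, 0)  len=0.1488
  (v3,v4,v2) [+--] → (0.828, 0.750387, 0)–(0.828, 0.601599, 0.370903)  len=0.3996
  (v10,v0,v11) [--+] → (0.828, -0.601599, 0)–(0.828, -0.750387, 0)  len=0.1488
  (v10,v11,v2) [-+-] → (0.828, -0.750387, 0)–(0.828, -0.601599, 0.370903)  len=0.3996
  (v11,v0,v1) [+-+] → (0.828, -0.601599, 0)–(0.828, 0, 0)  len=0.6016
  (v11,v1,v2) [++-] → (0.828, 0, 0.9436)–(0.828, -0.601599, 0.370903)  len=0.8306

Chained into 1 loop(s):
  loop 1: 8 segments, perimeter = 3.9612
Total perimeter = 3.961

loops=1 perimeter=3.961


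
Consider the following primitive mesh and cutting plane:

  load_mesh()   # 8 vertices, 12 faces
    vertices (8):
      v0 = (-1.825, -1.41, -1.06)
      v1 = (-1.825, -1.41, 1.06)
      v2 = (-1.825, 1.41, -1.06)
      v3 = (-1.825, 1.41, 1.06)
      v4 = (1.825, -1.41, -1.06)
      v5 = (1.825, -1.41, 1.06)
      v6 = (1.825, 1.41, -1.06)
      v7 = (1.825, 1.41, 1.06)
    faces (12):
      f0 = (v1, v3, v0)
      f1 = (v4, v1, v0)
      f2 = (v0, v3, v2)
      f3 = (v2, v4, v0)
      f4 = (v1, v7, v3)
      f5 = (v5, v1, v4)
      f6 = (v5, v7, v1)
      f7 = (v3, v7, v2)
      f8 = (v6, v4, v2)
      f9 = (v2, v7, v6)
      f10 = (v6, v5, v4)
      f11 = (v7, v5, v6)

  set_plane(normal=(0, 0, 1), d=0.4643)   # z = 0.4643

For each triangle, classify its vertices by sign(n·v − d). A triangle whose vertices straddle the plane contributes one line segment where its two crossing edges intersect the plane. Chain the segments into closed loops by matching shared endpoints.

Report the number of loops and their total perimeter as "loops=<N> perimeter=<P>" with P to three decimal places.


Straddling triangles (8 of 12):
  (v1,v3,v0) [++-] → (-1.825, 0.617607, 0.4643)–(-1.825, -1.41, 0.4643)  len=2.0276
  (v4,v1,v0) [-+-] → (-0.799384, -1.41, 0.4643)–(-1.825, -1.41, 0.4643)  len=1.0256
  (v0,v3,v2) [-+-] → (-1.825, 0.617607, 0.4643)–(-1.825, 1.41, 0.4643)  len=0.7924
  (v5,v1,v4) [++-] → (-0.799384, -1.41, 0.4643)–(1.825, -1.41, 0.4643)  len=2.6244
  (v3,v7,v2) [++-] → (0.799384, 1.41, 0.4643)–(-1.825, 1.41, 0.4643)  len=2.6244
  (v2,v7,v6) [-+-] → (0.799384, 1.41, 0.4643)–(1.825, 1.41, 0.4643)  len=1.0256
  (v6,v5,v4) [-+-] → (1.825, -0.617607, 0.4643)–(1.825, -1.41, 0.4643)  len=0.7924
  (v7,v5,v6) [++-] → (1.825, -0.617607, 0.4643)–(1.825, 1.41, 0.4643)  len=2.0276

Chained into 1 loop(s):
  loop 1: 8 segments, perimeter = 12.9400
Total perimeter = 12.940

loops=1 perimeter=12.940


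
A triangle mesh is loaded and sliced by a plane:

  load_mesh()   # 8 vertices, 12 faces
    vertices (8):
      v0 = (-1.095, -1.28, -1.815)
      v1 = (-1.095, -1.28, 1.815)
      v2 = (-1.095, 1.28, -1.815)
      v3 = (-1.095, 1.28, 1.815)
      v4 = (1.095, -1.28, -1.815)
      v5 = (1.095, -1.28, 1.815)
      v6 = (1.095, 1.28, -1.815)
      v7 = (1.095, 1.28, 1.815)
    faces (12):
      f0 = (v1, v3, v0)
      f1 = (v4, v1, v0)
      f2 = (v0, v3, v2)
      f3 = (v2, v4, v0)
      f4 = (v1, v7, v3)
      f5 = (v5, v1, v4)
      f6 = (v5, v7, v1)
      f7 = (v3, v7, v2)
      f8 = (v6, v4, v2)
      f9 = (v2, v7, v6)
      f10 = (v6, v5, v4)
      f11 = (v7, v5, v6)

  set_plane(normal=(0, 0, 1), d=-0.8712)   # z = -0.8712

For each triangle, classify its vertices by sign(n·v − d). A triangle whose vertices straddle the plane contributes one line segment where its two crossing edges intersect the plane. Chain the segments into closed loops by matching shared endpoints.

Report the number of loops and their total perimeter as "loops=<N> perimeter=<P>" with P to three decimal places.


Straddling triangles (8 of 12):
  (v1,v3,v0) [++-] → (-1.095, -0.6144, -0.8712)–(-1.095, -1.28, -0.8712)  len=0.6656
  (v4,v1,v0) [-+-] → (0.5256, -1.28, -0.8712)–(-1.095, -1.28, -0.8712)  len=1.6206
  (v0,v3,v2) [-+-] → (-1.095, -0.6144, -0.8712)–(-1.095, 1.28, -0.8712)  len=1.8944
  (v5,v1,v4) [++-] → (0.5256, -1.28, -0.8712)–(1.095, -1.28, -0.8712)  len=0.5694
  (v3,v7,v2) [++-] → (-0.5256, 1.28, -0.8712)–(-1.095, 1.28, -0.8712)  len=0.5694
  (v2,v7,v6) [-+-] → (-0.5256, 1.28, -0.8712)–(1.095, 1.28, -0.8712)  len=1.6206
  (v6,v5,v4) [-+-] → (1.095, 0.6144, -0.8712)–(1.095, -1.28, -0.8712)  len=1.8944
  (v7,v5,v6) [++-] → (1.095, 0.6144, -0.8712)–(1.095, 1.28, -0.8712)  len=0.6656

Chained into 1 loop(s):
  loop 1: 8 segments, perimeter = 9.5000
Total perimeter = 9.500

loops=1 perimeter=9.500
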